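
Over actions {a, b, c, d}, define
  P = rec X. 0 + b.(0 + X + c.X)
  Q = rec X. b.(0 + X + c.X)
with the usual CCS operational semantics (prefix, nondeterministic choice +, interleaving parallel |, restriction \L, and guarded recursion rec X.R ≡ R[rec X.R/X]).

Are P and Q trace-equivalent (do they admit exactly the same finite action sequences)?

trace-equivalent

Reachable graph of P (2 states):
  s0 = rec X. 0 + b.(0 + X + c.X) → ··b··> s1
  s1 = 0 + (rec X. 0 + b.(0 + X + c.X)) + c.(rec X. 0 + b.(0 + X + c.X)) → ··b··> s1, ··c··> s0
Reachable graph of Q (2 states):
  t0 = rec X. b.(0 + X + c.X) → ··b··> t1
  t1 = 0 + (rec X. b.(0 + X + c.X)) + c.(rec X. b.(0 + X + c.X)) → ··b··> t1, ··c··> t0
Bisimilarity quotient blocks:
  B0 = {s0, t0}
  B1 = {s1, t1}
s0 ∈ B0, t0 ∈ B0 → same block
Bisimilar ⇒ trace-equivalent.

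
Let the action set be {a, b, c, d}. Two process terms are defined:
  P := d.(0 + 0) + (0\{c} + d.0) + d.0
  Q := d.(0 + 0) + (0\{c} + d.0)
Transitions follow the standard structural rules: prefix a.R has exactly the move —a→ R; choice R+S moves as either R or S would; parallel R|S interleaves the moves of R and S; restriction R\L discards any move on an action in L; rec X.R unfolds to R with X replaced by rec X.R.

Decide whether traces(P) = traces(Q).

trace-equivalent

LTS(P): 3 reachable states
  u0 = d.(0 + 0) + (0\{c} + d.0) + d.0 ⊢ -d-> u1, -d-> u2
  u1 = 0 ⊢ ∅
  u2 = 0 + 0 ⊢ ∅
LTS(Q): 3 reachable states
  v0 = d.(0 + 0) + (0\{c} + d.0) ⊢ -d-> v1, -d-> v2
  v1 = 0 ⊢ ∅
  v2 = 0 + 0 ⊢ ∅
Bisimilarity quotient blocks:
  B0 = {u0, v0}
  B1 = {u1, u2, v1, v2}
u0 ∈ B0, v0 ∈ B0 → same block
Bisimilar ⇒ trace-equivalent.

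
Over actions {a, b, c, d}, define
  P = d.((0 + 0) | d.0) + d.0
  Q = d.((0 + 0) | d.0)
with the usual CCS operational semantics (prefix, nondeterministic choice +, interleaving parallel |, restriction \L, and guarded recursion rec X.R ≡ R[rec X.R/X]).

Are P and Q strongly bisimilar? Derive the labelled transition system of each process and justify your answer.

NO

P's transition system — 4 states:
  m0 = d.((0 + 0) | d.0) + d.0 → ··d··> m1, ··d··> m2
  m1 = (0 + 0) | d.0 → ··d··> m3
  m2 = 0 → stopped
  m3 = (0 + 0) | 0 → stopped
Q's transition system — 3 states:
  n0 = d.((0 + 0) | d.0) → ··d··> n1
  n1 = (0 + 0) | d.0 → ··d··> n2
  n2 = (0 + 0) | 0 → stopped
Coarsest stable partition (strong bisimilarity classes):
  B0 = {m0}
  B1 = {m1, n1}
  B2 = {m2, m3, n2}
  B3 = {n0}
m0 ∈ B0, n0 ∈ B3 → different blocks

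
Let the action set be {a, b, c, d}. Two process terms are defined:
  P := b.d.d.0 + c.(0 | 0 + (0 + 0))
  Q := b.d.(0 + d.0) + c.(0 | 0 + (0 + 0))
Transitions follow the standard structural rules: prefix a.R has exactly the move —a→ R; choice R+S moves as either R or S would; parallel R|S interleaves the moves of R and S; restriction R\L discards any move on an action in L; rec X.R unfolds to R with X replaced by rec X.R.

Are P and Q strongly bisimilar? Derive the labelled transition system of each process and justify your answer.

P's transition system — 5 states:
  p0 = b.d.d.0 + c.(0 | 0 + (0 + 0)) has moves --b--▸ p1, --c--▸ p2
  p1 = d.d.0 has moves --d--▸ p3
  p2 = 0 | 0 + (0 + 0) has moves deadlocked
  p3 = d.0 has moves --d--▸ p4
  p4 = 0 has moves deadlocked
Q's transition system — 5 states:
  q0 = b.d.(0 + d.0) + c.(0 | 0 + (0 + 0)) has moves --b--▸ q1, --c--▸ q2
  q1 = d.(0 + d.0) has moves --d--▸ q3
  q2 = 0 | 0 + (0 + 0) has moves deadlocked
  q3 = 0 + d.0 has moves --d--▸ q4
  q4 = 0 has moves deadlocked
Partition-refinement fixed point:
  B0 = {p0, q0}
  B1 = {p2, p4, q2, q4}
  B2 = {p1, q1}
  B3 = {p3, q3}
p0 ∈ B0, q0 ∈ B0 → same block

P ~ Q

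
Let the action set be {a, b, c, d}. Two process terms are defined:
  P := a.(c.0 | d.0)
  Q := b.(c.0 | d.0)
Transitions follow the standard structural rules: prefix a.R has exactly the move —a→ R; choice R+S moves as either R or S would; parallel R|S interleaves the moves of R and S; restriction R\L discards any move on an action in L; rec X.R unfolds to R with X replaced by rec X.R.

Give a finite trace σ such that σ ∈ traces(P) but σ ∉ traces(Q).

a

Reachable graph of P (5 states):
  p0 = a.(c.0 | d.0) has moves ··a··> p1
  p1 = c.0 | d.0 has moves ··c··> p2, ··d··> p3
  p2 = 0 | d.0 has moves ··d··> p4
  p3 = c.0 | 0 has moves ··c··> p4
  p4 = 0 | 0 has moves (no moves)
Reachable graph of Q (5 states):
  q0 = b.(c.0 | d.0) has moves ··b··> q1
  q1 = c.0 | d.0 has moves ··c··> q2, ··d··> q3
  q2 = 0 | d.0 has moves ··d··> q4
  q3 = c.0 | 0 has moves ··c··> q4
  q4 = 0 | 0 has moves (no moves)
Executing a from P (initial set {p0}):
  [1] a ⇒ {p1}
  P completes σ.
Executing a from Q (initial set {q0}):
  [1] a ⇒ ∅ (Q stuck)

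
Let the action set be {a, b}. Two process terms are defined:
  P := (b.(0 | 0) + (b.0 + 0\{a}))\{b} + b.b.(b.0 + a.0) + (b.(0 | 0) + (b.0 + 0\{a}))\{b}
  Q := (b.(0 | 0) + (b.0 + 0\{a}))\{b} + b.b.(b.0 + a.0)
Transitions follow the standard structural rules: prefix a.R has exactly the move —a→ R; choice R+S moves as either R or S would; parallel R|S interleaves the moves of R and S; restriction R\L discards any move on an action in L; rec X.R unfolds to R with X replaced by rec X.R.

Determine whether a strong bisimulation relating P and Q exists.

YES

LTS(P): 4 reachable states
  m0 = (b.(0 | 0) + (b.0 + 0\{a}))\{b} + b.b.(b.0 + a.0) + (b.(0 | 0) + (b.0 + 0\{a}))\{b} :: =b=> m1
  m1 = b.(b.0 + a.0) :: =b=> m2
  m2 = b.0 + a.0 :: =a=> m3, =b=> m3
  m3 = 0 :: (no moves)
LTS(Q): 4 reachable states
  n0 = (b.(0 | 0) + (b.0 + 0\{a}))\{b} + b.b.(b.0 + a.0) :: =b=> n1
  n1 = b.(b.0 + a.0) :: =b=> n2
  n2 = b.0 + a.0 :: =a=> n3, =b=> n3
  n3 = 0 :: (no moves)
Coarsest stable partition (strong bisimilarity classes):
  B0 = {m0, n0}
  B1 = {m1, n1}
  B2 = {m2, n2}
  B3 = {m3, n3}
m0 ∈ B0, n0 ∈ B0 → same block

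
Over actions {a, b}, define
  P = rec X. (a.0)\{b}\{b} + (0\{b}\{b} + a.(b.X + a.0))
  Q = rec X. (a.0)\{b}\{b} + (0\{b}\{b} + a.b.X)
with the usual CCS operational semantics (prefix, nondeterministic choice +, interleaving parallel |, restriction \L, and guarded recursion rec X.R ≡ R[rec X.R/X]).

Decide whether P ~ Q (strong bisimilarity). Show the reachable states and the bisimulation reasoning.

not bisimilar

LTS(P): 4 reachable states
  u0 = rec X. (a.0)\{b}\{b} + (0\{b}\{b} + a.(b.X + a.0)) ⊢ -a-> u1, -a-> u2
  u1 = 0\{b}\{b} ⊢ deadlocked
  u2 = b.(rec X. (a.0)\{b}\{b} + (0\{b}\{b} + a.(b.X + a.0))) + a.0 ⊢ -a-> u3, -b-> u0
  u3 = 0 ⊢ deadlocked
LTS(Q): 3 reachable states
  v0 = rec X. (a.0)\{b}\{b} + (0\{b}\{b} + a.b.X) ⊢ -a-> v1, -a-> v2
  v1 = 0\{b}\{b} ⊢ deadlocked
  v2 = b.(rec X. (a.0)\{b}\{b} + (0\{b}\{b} + a.b.X)) ⊢ -b-> v0
Bisimilarity quotient blocks:
  B0 = {u0}
  B1 = {u2}
  B2 = {u1, u3, v1}
  B3 = {v0}
  B4 = {v2}
u0 ∈ B0, v0 ∈ B3 → different blocks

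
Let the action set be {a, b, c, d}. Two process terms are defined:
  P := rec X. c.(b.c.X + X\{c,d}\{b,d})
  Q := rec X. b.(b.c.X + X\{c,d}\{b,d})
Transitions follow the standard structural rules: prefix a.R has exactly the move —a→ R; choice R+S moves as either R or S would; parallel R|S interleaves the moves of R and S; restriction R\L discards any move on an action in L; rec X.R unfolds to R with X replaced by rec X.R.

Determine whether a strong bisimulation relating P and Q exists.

not bisimilar

Reachable graph of P (3 states):
  p0 = rec X. c.(b.c.X + X\{c,d}\{b,d}) | -c-> p1
  p1 = b.c.(rec X. c.(b.c.X + X\{c,d}\{b,d})) + (rec X. c.(b.c.X + X\{c,d}\{b,d}))\{c,d}\{b,d} | -b-> p2
  p2 = c.(rec X. c.(b.c.X + X\{c,d}\{b,d})) | -c-> p0
Reachable graph of Q (3 states):
  q0 = rec X. b.(b.c.X + X\{c,d}\{b,d}) | -b-> q1
  q1 = b.c.(rec X. b.(b.c.X + X\{c,d}\{b,d})) + (rec X. b.(b.c.X + X\{c,d}\{b,d}))\{c,d}\{b,d} | -b-> q2
  q2 = c.(rec X. b.(b.c.X + X\{c,d}\{b,d})) | -c-> q0
Coarsest stable partition (strong bisimilarity classes):
  B0 = {p0}
  B1 = {p1}
  B2 = {p2}
  B3 = {q0}
  B4 = {q1}
  B5 = {q2}
p0 ∈ B0, q0 ∈ B3 → different blocks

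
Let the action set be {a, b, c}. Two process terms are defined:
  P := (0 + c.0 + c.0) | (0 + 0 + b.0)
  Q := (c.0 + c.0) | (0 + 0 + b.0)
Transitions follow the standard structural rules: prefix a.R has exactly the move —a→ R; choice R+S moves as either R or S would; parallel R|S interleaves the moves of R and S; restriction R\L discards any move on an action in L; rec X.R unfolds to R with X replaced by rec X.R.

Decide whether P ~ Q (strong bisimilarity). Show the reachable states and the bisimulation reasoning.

bisimilar

LTS(P): 4 reachable states
  u0 = (0 + c.0 + c.0) | (0 + 0 + b.0) → -b-> u1, -c-> u2
  u1 = (0 + c.0 + c.0) | 0 → -c-> u3
  u2 = 0 | (0 + 0 + b.0) → -b-> u3
  u3 = 0 | 0 → stopped
LTS(Q): 4 reachable states
  v0 = (c.0 + c.0) | (0 + 0 + b.0) → -b-> v1, -c-> v2
  v1 = (c.0 + c.0) | 0 → -c-> v3
  v2 = 0 | (0 + 0 + b.0) → -b-> v3
  v3 = 0 | 0 → stopped
Coarsest stable partition (strong bisimilarity classes):
  B0 = {u0, v0}
  B1 = {u2, v2}
  B2 = {u3, v3}
  B3 = {u1, v1}
u0 ∈ B0, v0 ∈ B0 → same block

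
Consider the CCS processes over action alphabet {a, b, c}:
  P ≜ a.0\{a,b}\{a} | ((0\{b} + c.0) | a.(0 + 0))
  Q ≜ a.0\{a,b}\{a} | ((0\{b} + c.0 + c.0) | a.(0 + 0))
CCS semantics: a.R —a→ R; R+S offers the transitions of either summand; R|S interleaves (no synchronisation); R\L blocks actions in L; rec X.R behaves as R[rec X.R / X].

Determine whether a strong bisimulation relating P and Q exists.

bisimilar

LTS(P): 8 reachable states
  u0 = a.0\{a,b}\{a} | ((0\{b} + c.0) | a.(0 + 0)) has moves --a--▸ u1, --a--▸ u2, --c--▸ u3
  u1 = 0\{a,b}\{a} | ((0\{b} + c.0) | a.(0 + 0)) has moves --a--▸ u4, --c--▸ u5
  u2 = a.0\{a,b}\{a} | ((0\{b} + c.0) | (0 + 0)) has moves --a--▸ u4, --c--▸ u6
  u3 = a.0\{a,b}\{a} | (0 | a.(0 + 0)) has moves --a--▸ u5, --a--▸ u6
  u4 = 0\{a,b}\{a} | ((0\{b} + c.0) | (0 + 0)) has moves --c--▸ u7
  u5 = 0\{a,b}\{a} | (0 | a.(0 + 0)) has moves --a--▸ u7
  u6 = a.0\{a,b}\{a} | (0 | (0 + 0)) has moves --a--▸ u7
  u7 = 0\{a,b}\{a} | (0 | (0 + 0)) has moves deadlocked
LTS(Q): 8 reachable states
  v0 = a.0\{a,b}\{a} | ((0\{b} + c.0 + c.0) | a.(0 + 0)) has moves --a--▸ v1, --a--▸ v2, --c--▸ v3
  v1 = 0\{a,b}\{a} | ((0\{b} + c.0 + c.0) | a.(0 + 0)) has moves --a--▸ v4, --c--▸ v5
  v2 = a.0\{a,b}\{a} | ((0\{b} + c.0 + c.0) | (0 + 0)) has moves --a--▸ v4, --c--▸ v6
  v3 = a.0\{a,b}\{a} | (0 | a.(0 + 0)) has moves --a--▸ v5, --a--▸ v6
  v4 = 0\{a,b}\{a} | ((0\{b} + c.0 + c.0) | (0 + 0)) has moves --c--▸ v7
  v5 = 0\{a,b}\{a} | (0 | a.(0 + 0)) has moves --a--▸ v7
  v6 = a.0\{a,b}\{a} | (0 | (0 + 0)) has moves --a--▸ v7
  v7 = 0\{a,b}\{a} | (0 | (0 + 0)) has moves deadlocked
Bisimilarity quotient blocks:
  B0 = {u0, v0}
  B1 = {u1, u2, v1, v2}
  B2 = {u5, u6, v5, v6}
  B3 = {u7, v7}
  B4 = {u4, v4}
  B5 = {u3, v3}
u0 ∈ B0, v0 ∈ B0 → same block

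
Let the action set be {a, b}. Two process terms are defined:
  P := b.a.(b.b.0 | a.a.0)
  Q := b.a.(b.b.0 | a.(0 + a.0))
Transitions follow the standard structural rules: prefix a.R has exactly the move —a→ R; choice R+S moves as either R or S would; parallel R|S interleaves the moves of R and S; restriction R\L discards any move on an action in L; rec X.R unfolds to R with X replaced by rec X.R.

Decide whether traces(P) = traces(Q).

traces(P) = traces(Q)

Reachable graph of P (11 states):
  m0 = b.a.(b.b.0 | a.a.0) → —b→ m1
  m1 = a.(b.b.0 | a.a.0) → —a→ m2
  m2 = b.b.0 | a.a.0 → —a→ m3, —b→ m4
  m3 = b.b.0 | a.0 → —a→ m5, —b→ m6
  m4 = b.0 | a.a.0 → —a→ m6, —b→ m7
  m5 = b.b.0 | 0 → —b→ m8
  m6 = b.0 | a.0 → —a→ m8, —b→ m9
  m7 = 0 | a.a.0 → —a→ m9
  m8 = b.0 | 0 → —b→ m10
  m9 = 0 | a.0 → —a→ m10
  m10 = 0 | 0 → (no moves)
Reachable graph of Q (11 states):
  n0 = b.a.(b.b.0 | a.(0 + a.0)) → —b→ n1
  n1 = a.(b.b.0 | a.(0 + a.0)) → —a→ n2
  n2 = b.b.0 | a.(0 + a.0) → —a→ n3, —b→ n4
  n3 = b.b.0 | (0 + a.0) → —a→ n5, —b→ n6
  n4 = b.0 | a.(0 + a.0) → —a→ n6, —b→ n7
  n5 = b.b.0 | 0 → —b→ n8
  n6 = b.0 | (0 + a.0) → —a→ n8, —b→ n9
  n7 = 0 | a.(0 + a.0) → —a→ n9
  n8 = b.0 | 0 → —b→ n10
  n9 = 0 | (0 + a.0) → —a→ n10
  n10 = 0 | 0 → (no moves)
Coarsest stable partition (strong bisimilarity classes):
  B0 = {m0, n0}
  B1 = {m1, n1}
  B2 = {m2, n2}
  B3 = {m4, n4}
  B4 = {m6, n6}
  B5 = {m9, n9}
  B6 = {m10, n10}
  B7 = {m8, n8}
  B8 = {m7, n7}
  B9 = {m3, n3}
  B10 = {m5, n5}
m0 ∈ B0, n0 ∈ B0 → same block
Bisimilar ⇒ trace-equivalent.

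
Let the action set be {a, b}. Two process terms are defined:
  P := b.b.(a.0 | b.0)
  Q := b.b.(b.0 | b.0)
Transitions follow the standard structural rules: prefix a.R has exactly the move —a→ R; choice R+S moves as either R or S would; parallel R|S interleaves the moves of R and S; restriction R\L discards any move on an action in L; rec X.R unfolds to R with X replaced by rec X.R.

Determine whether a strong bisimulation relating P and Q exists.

LTS(P): 6 reachable states
  p0 = b.b.(a.0 | b.0) ⊢ -b-> p1
  p1 = b.(a.0 | b.0) ⊢ -b-> p2
  p2 = a.0 | b.0 ⊢ -a-> p3, -b-> p4
  p3 = 0 | b.0 ⊢ -b-> p5
  p4 = a.0 | 0 ⊢ -a-> p5
  p5 = 0 | 0 ⊢ ·
LTS(Q): 6 reachable states
  q0 = b.b.(b.0 | b.0) ⊢ -b-> q1
  q1 = b.(b.0 | b.0) ⊢ -b-> q2
  q2 = b.0 | b.0 ⊢ -b-> q3, -b-> q4
  q3 = 0 | b.0 ⊢ -b-> q5
  q4 = b.0 | 0 ⊢ -b-> q5
  q5 = 0 | 0 ⊢ ·
Partition-refinement fixed point:
  B0 = {p0}
  B1 = {p1}
  B2 = {p2}
  B3 = {p3, q3, q4}
  B4 = {p5, q5}
  B5 = {p4}
  B6 = {q0}
  B7 = {q1}
  B8 = {q2}
p0 ∈ B0, q0 ∈ B6 → different blocks

P ≁ Q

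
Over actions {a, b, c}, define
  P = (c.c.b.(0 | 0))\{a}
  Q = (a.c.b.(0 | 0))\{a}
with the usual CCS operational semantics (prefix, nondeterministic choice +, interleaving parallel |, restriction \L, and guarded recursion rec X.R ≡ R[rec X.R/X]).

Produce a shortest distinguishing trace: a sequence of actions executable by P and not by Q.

c

P's transition system — 4 states:
  m0 = (c.c.b.(0 | 0))\{a} ⊢ —c→ m1
  m1 = (c.b.(0 | 0))\{a} ⊢ —c→ m2
  m2 = (b.(0 | 0))\{a} ⊢ —b→ m3
  m3 = (0 | 0)\{a} ⊢ stopped
Q's transition system — 1 states:
  n0 = (a.c.b.(0 | 0))\{a} ⊢ stopped
Executing c from P (initial set {m0}):
  step 1 (c): {m1}
  ✓ P
Executing c from Q (initial set {n0}):
  step 1 (c): no successor for Q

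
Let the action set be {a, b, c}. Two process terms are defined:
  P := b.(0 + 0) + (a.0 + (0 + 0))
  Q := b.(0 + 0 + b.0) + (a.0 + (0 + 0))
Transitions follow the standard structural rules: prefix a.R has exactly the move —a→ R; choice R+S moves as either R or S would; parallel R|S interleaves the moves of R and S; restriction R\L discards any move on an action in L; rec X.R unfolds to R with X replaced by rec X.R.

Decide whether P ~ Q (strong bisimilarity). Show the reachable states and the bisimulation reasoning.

P's transition system — 3 states:
  u0 = b.(0 + 0) + (a.0 + (0 + 0)) → --a--▸ u1, --b--▸ u2
  u1 = 0 → stopped
  u2 = 0 + 0 → stopped
Q's transition system — 3 states:
  v0 = b.(0 + 0 + b.0) + (a.0 + (0 + 0)) → --a--▸ v1, --b--▸ v2
  v1 = 0 → stopped
  v2 = 0 + 0 + b.0 → --b--▸ v1
Bisimilarity quotient blocks:
  B0 = {u0}
  B1 = {u1, u2, v1}
  B2 = {v0}
  B3 = {v2}
u0 ∈ B0, v0 ∈ B2 → different blocks

not bisimilar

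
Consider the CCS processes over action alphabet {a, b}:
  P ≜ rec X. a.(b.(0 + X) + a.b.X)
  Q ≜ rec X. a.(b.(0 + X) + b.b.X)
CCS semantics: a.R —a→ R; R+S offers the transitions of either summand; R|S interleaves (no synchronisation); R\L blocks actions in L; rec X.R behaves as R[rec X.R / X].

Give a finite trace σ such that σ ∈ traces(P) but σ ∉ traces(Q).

Reachable graph of P (4 states):
  p0 = rec X. a.(b.(0 + X) + a.b.X) | --a--▸ p1
  p1 = b.(0 + (rec X. a.(b.(0 + X) + a.b.X))) + a.b.(rec X. a.(b.(0 + X) + a.b.X)) | --a--▸ p2, --b--▸ p3
  p2 = b.(rec X. a.(b.(0 + X) + a.b.X)) | --b--▸ p0
  p3 = 0 + (rec X. a.(b.(0 + X) + a.b.X)) | --a--▸ p1
Reachable graph of Q (4 states):
  q0 = rec X. a.(b.(0 + X) + b.b.X) | --a--▸ q1
  q1 = b.(0 + (rec X. a.(b.(0 + X) + b.b.X))) + b.b.(rec X. a.(b.(0 + X) + b.b.X)) | --b--▸ q2, --b--▸ q3
  q2 = 0 + (rec X. a.(b.(0 + X) + b.b.X)) | --a--▸ q1
  q3 = b.(rec X. a.(b.(0 + X) + b.b.X)) | --b--▸ q0
Run σ = ⟨aa⟩ on P: start {p0}
  step 1 (a): {p1}
  step 2 (a): {p2}
  ✓ P
Run σ = ⟨aa⟩ on Q: start {q0}
  step 1 (a): {q1}
  step 2 (a): ∅ (Q stuck)

aa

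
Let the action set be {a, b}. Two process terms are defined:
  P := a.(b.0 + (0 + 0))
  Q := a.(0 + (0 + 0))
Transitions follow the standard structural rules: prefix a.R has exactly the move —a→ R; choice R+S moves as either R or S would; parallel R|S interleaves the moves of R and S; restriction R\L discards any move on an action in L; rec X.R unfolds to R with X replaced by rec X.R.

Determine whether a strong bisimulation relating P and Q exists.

NO

Reachable graph of P (3 states):
  m0 = a.(b.0 + (0 + 0)) has moves =a=> m1
  m1 = b.0 + (0 + 0) has moves =b=> m2
  m2 = 0 has moves deadlocked
Reachable graph of Q (2 states):
  n0 = a.(0 + (0 + 0)) has moves =a=> n1
  n1 = 0 + (0 + 0) has moves deadlocked
Coarsest stable partition (strong bisimilarity classes):
  B0 = {m0}
  B1 = {m1}
  B2 = {m2, n1}
  B3 = {n0}
m0 ∈ B0, n0 ∈ B3 → different blocks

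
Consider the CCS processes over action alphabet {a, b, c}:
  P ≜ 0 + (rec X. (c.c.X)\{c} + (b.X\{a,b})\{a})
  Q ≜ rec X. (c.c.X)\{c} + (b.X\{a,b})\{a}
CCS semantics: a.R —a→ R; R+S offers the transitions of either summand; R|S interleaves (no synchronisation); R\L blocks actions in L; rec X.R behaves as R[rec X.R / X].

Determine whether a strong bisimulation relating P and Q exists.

LTS(P): 2 reachable states
  p0 = 0 + (rec X. (c.c.X)\{c} + (b.X\{a,b})\{a}) ⊢ -b-> p1
  p1 = (rec X. (c.c.X)\{c} + (b.X\{a,b})\{a})\{a,b}\{a} ⊢ deadlocked
LTS(Q): 2 reachable states
  q0 = rec X. (c.c.X)\{c} + (b.X\{a,b})\{a} ⊢ -b-> q1
  q1 = (rec X. (c.c.X)\{c} + (b.X\{a,b})\{a})\{a,b}\{a} ⊢ deadlocked
Bisimilarity quotient blocks:
  B0 = {p0, q0}
  B1 = {p1, q1}
p0 ∈ B0, q0 ∈ B0 → same block

P ~ Q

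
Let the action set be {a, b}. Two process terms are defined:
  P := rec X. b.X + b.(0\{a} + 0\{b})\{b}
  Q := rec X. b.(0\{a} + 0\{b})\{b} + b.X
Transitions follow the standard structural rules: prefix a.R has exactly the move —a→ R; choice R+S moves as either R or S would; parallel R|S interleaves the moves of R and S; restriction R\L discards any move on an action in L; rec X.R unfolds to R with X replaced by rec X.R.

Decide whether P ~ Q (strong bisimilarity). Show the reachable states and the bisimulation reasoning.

Reachable graph of P (2 states):
  m0 = rec X. b.X + b.(0\{a} + 0\{b})\{b} :: --b--▸ m0, --b--▸ m1
  m1 = (0\{a} + 0\{b})\{b} :: deadlocked
Reachable graph of Q (2 states):
  n0 = rec X. b.(0\{a} + 0\{b})\{b} + b.X :: --b--▸ n0, --b--▸ n1
  n1 = (0\{a} + 0\{b})\{b} :: deadlocked
Coarsest stable partition (strong bisimilarity classes):
  B0 = {m0, n0}
  B1 = {m1, n1}
m0 ∈ B0, n0 ∈ B0 → same block

bisimilar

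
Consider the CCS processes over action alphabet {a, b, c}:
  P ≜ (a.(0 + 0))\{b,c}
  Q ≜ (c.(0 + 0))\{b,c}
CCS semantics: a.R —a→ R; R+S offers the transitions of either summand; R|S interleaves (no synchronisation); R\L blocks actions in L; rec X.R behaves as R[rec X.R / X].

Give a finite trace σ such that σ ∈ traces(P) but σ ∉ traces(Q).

a

LTS(P): 2 reachable states
  p0 = (a.(0 + 0))\{b,c} | -a-> p1
  p1 = (0 + 0)\{b,c} | deadlocked
LTS(Q): 1 reachable states
  q0 = (c.(0 + 0))\{b,c} | deadlocked
Executing a from P (initial set {p0}):
  [1] a ⇒ {p1}
  — P admits the full trace.
Executing a from Q (initial set {q0}):
  [1] a ⇒ ∅  — Q cannot continue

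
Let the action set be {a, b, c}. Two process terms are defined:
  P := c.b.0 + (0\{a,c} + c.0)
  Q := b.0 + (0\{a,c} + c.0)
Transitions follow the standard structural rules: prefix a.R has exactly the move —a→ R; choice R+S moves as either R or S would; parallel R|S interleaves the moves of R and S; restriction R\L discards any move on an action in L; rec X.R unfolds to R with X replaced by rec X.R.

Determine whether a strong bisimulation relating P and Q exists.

not bisimilar

LTS(P): 3 reachable states
  p0 = c.b.0 + (0\{a,c} + c.0) has moves =c=> p1, =c=> p2
  p1 = 0 has moves deadlocked
  p2 = b.0 has moves =b=> p1
LTS(Q): 2 reachable states
  q0 = b.0 + (0\{a,c} + c.0) has moves =b=> q1, =c=> q1
  q1 = 0 has moves deadlocked
Coarsest stable partition (strong bisimilarity classes):
  B0 = {p0}
  B1 = {p1, q1}
  B2 = {p2}
  B3 = {q0}
p0 ∈ B0, q0 ∈ B3 → different blocks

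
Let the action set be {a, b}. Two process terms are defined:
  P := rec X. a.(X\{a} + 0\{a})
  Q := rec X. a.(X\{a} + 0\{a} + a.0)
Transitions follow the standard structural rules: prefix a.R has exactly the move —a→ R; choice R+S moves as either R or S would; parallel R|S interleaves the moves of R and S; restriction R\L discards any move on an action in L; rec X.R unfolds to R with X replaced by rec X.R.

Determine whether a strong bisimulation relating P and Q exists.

LTS(P): 2 reachable states
  m0 = rec X. a.(X\{a} + 0\{a}) ⊢ =a=> m1
  m1 = (rec X. a.(X\{a} + 0\{a}))\{a} + 0\{a} ⊢ deadlocked
LTS(Q): 3 reachable states
  n0 = rec X. a.(X\{a} + 0\{a} + a.0) ⊢ =a=> n1
  n1 = (rec X. a.(X\{a} + 0\{a} + a.0))\{a} + 0\{a} + a.0 ⊢ =a=> n2
  n2 = 0 ⊢ deadlocked
Coarsest stable partition (strong bisimilarity classes):
  B0 = {m0, n1}
  B1 = {m1, n2}
  B2 = {n0}
m0 ∈ B0, n0 ∈ B2 → different blocks

NO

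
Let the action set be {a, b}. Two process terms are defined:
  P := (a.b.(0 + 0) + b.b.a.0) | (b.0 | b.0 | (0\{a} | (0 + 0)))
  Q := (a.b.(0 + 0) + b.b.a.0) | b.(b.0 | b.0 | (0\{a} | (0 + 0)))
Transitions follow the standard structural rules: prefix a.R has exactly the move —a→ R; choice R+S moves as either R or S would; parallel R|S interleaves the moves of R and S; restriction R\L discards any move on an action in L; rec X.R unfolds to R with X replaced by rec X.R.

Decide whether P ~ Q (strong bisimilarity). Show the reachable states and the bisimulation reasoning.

NO

Reachable graph of P (24 states):
  u0 = (a.b.(0 + 0) + b.b.a.0) | (b.0 | b.0 | (0\{a} | (0 + 0))) :: -a-> u1, -b-> u2, -b-> u3, -b-> u4
  u1 = b.(0 + 0) | (b.0 | b.0 | (0\{a} | (0 + 0))) :: -b-> u5, -b-> u6, -b-> u7
  u2 = (a.b.(0 + 0) + b.b.a.0) | (0 | b.0 | (0\{a} | (0 + 0))) :: -a-> u6, -b-> u8, -b-> u9
  u3 = (a.b.(0 + 0) + b.b.a.0) | (b.0 | 0 | (0\{a} | (0 + 0))) :: -a-> u7, -b-> u10, -b-> u8
  u4 = b.a.0 | (b.0 | b.0 | (0\{a} | (0 + 0))) :: -b-> u10, -b-> u11, -b-> u9
  u5 = (0 + 0) | (b.0 | b.0 | (0\{a} | (0 + 0))) :: -b-> u12, -b-> u13
  u6 = b.(0 + 0) | (0 | b.0 | (0\{a} | (0 + 0))) :: -b-> u12, -b-> u14
  u7 = b.(0 + 0) | (b.0 | 0 | (0\{a} | (0 + 0))) :: -b-> u13, -b-> u14
  u8 = (a.b.(0 + 0) + b.b.a.0) | (0 | 0 | (0\{a} | (0 + 0))) :: -a-> u14, -b-> u15
  u9 = b.a.0 | (0 | b.0 | (0\{a} | (0 + 0))) :: -b-> u15, -b-> u16
  u10 = b.a.0 | (b.0 | 0 | (0\{a} | (0 + 0))) :: -b-> u15, -b-> u17
  u11 = a.0 | (b.0 | b.0 | (0\{a} | (0 + 0))) :: -a-> u18, -b-> u16, -b-> u17
  u12 = (0 + 0) | (0 | b.0 | (0\{a} | (0 + 0))) :: -b-> u19
  u13 = (0 + 0) | (b.0 | 0 | (0\{a} | (0 + 0))) :: -b-> u19
  u14 = b.(0 + 0) | (0 | 0 | (0\{a} | (0 + 0))) :: -b-> u19
  u15 = b.a.0 | (0 | 0 | (0\{a} | (0 + 0))) :: -b-> u20
  u16 = a.0 | (0 | b.0 | (0\{a} | (0 + 0))) :: -a-> u21, -b-> u20
  u17 = a.0 | (b.0 | 0 | (0\{a} | (0 + 0))) :: -a-> u22, -b-> u20
  u18 = 0 | (b.0 | b.0 | (0\{a} | (0 + 0))) :: -b-> u21, -b-> u22
  u19 = (0 + 0) | (0 | 0 | (0\{a} | (0 + 0))) :: deadlocked
  u20 = a.0 | (0 | 0 | (0\{a} | (0 + 0))) :: -a-> u23
  u21 = 0 | (0 | b.0 | (0\{a} | (0 + 0))) :: -b-> u23
  u22 = 0 | (b.0 | 0 | (0\{a} | (0 + 0))) :: -b-> u23
  u23 = 0 | (0 | 0 | (0\{a} | (0 + 0))) :: deadlocked
Reachable graph of Q (30 states):
  v0 = (a.b.(0 + 0) + b.b.a.0) | b.(b.0 | b.0 | (0\{a} | (0 + 0))) :: -a-> v1, -b-> v2, -b-> v3
  v1 = b.(0 + 0) | b.(b.0 | b.0 | (0\{a} | (0 + 0))) :: -b-> v4, -b-> v5
  v2 = (a.b.(0 + 0) + b.b.a.0) | (b.0 | b.0 | (0\{a} | (0 + 0))) :: -a-> v5, -b-> v6, -b-> v7, -b-> v8
  v3 = b.a.0 | b.(b.0 | b.0 | (0\{a} | (0 + 0))) :: -b-> v8, -b-> v9
  v4 = (0 + 0) | b.(b.0 | b.0 | (0\{a} | (0 + 0))) :: -b-> v10
  v5 = b.(0 + 0) | (b.0 | b.0 | (0\{a} | (0 + 0))) :: -b-> v10, -b-> v11, -b-> v12
  v6 = (a.b.(0 + 0) + b.b.a.0) | (0 | b.0 | (0\{a} | (0 + 0))) :: -a-> v11, -b-> v13, -b-> v14
  v7 = (a.b.(0 + 0) + b.b.a.0) | (b.0 | 0 | (0\{a} | (0 + 0))) :: -a-> v12, -b-> v13, -b-> v15
  v8 = b.a.0 | (b.0 | b.0 | (0\{a} | (0 + 0))) :: -b-> v14, -b-> v15, -b-> v16
  v9 = a.0 | b.(b.0 | b.0 | (0\{a} | (0 + 0))) :: -a-> v17, -b-> v16
  v10 = (0 + 0) | (b.0 | b.0 | (0\{a} | (0 + 0))) :: -b-> v18, -b-> v19
  v11 = b.(0 + 0) | (0 | b.0 | (0\{a} | (0 + 0))) :: -b-> v18, -b-> v20
  v12 = b.(0 + 0) | (b.0 | 0 | (0\{a} | (0 + 0))) :: -b-> v19, -b-> v20
  v13 = (a.b.(0 + 0) + b.b.a.0) | (0 | 0 | (0\{a} | (0 + 0))) :: -a-> v20, -b-> v21
  v14 = b.a.0 | (0 | b.0 | (0\{a} | (0 + 0))) :: -b-> v21, -b-> v22
  v15 = b.a.0 | (b.0 | 0 | (0\{a} | (0 + 0))) :: -b-> v21, -b-> v23
  v16 = a.0 | (b.0 | b.0 | (0\{a} | (0 + 0))) :: -a-> v24, -b-> v22, -b-> v23
  v17 = 0 | b.(b.0 | b.0 | (0\{a} | (0 + 0))) :: -b-> v24
  v18 = (0 + 0) | (0 | b.0 | (0\{a} | (0 + 0))) :: -b-> v25
  v19 = (0 + 0) | (b.0 | 0 | (0\{a} | (0 + 0))) :: -b-> v25
  v20 = b.(0 + 0) | (0 | 0 | (0\{a} | (0 + 0))) :: -b-> v25
  v21 = b.a.0 | (0 | 0 | (0\{a} | (0 + 0))) :: -b-> v26
  v22 = a.0 | (0 | b.0 | (0\{a} | (0 + 0))) :: -a-> v27, -b-> v26
  v23 = a.0 | (b.0 | 0 | (0\{a} | (0 + 0))) :: -a-> v28, -b-> v26
  v24 = 0 | (b.0 | b.0 | (0\{a} | (0 + 0))) :: -b-> v27, -b-> v28
  v25 = (0 + 0) | (0 | 0 | (0\{a} | (0 + 0))) :: deadlocked
  v26 = a.0 | (0 | 0 | (0\{a} | (0 + 0))) :: -a-> v29
  v27 = 0 | (0 | b.0 | (0\{a} | (0 + 0))) :: -b-> v29
  v28 = 0 | (b.0 | 0 | (0\{a} | (0 + 0))) :: -b-> v29
  v29 = 0 | (0 | 0 | (0\{a} | (0 + 0))) :: deadlocked
Bisimilarity quotient blocks:
  B0 = {u0, v2}
  B1 = {u1, v17, v4, v5}
  B2 = {u18, u5, u6, u7, v10, v11, v12, v24}
  B3 = {u12, u13, u14, u21, u22, v18, v19, v20, v27, v28}
  B4 = {u19, u23, v25, v29}
  B5 = {u4, v8}
  B6 = {u10, u9, v14, v15}
  B7 = {u15, v21}
  B8 = {u20, v26}
  B9 = {u16, u17, v22, v23}
  B10 = {u11, v16}
  B11 = {u2, u3, v6, v7}
  B12 = {u8, v13}
  B13 = {v0}
  B14 = {v3}
  B15 = {v9}
  B16 = {v1}
u0 ∈ B0, v0 ∈ B13 → different blocks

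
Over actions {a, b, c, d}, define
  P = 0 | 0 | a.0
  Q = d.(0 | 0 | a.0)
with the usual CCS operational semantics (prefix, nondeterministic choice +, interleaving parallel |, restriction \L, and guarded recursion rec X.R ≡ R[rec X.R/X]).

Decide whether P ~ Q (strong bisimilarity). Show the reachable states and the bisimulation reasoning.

Reachable graph of P (2 states):
  s0 = 0 | 0 | a.0 ⊢ --a--▸ s1
  s1 = 0 | 0 | 0 ⊢ (no moves)
Reachable graph of Q (3 states):
  t0 = d.(0 | 0 | a.0) ⊢ --d--▸ t1
  t1 = 0 | 0 | a.0 ⊢ --a--▸ t2
  t2 = 0 | 0 | 0 ⊢ (no moves)
Partition-refinement fixed point:
  B0 = {s0, t1}
  B1 = {s1, t2}
  B2 = {t0}
s0 ∈ B0, t0 ∈ B2 → different blocks

NO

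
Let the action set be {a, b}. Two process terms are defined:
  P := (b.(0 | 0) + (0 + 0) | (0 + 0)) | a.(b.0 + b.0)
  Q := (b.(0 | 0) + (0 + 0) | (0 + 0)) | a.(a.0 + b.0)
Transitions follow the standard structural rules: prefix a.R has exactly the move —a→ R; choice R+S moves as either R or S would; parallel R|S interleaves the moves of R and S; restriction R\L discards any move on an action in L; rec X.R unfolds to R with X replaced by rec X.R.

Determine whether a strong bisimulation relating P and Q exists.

LTS(P): 6 reachable states
  m0 = (b.(0 | 0) + (0 + 0) | (0 + 0)) | a.(b.0 + b.0) :: -a-> m1, -b-> m2
  m1 = (b.(0 | 0) + (0 + 0) | (0 + 0)) | (b.0 + b.0) :: -b-> m3, -b-> m4
  m2 = 0 | 0 | a.(b.0 + b.0) :: -a-> m4
  m3 = (b.(0 | 0) + (0 + 0) | (0 + 0)) | 0 :: -b-> m5
  m4 = 0 | 0 | (b.0 + b.0) :: -b-> m5
  m5 = 0 | 0 | 0 :: (no moves)
LTS(Q): 6 reachable states
  n0 = (b.(0 | 0) + (0 + 0) | (0 + 0)) | a.(a.0 + b.0) :: -a-> n1, -b-> n2
  n1 = (b.(0 | 0) + (0 + 0) | (0 + 0)) | (a.0 + b.0) :: -a-> n3, -b-> n3, -b-> n4
  n2 = 0 | 0 | a.(a.0 + b.0) :: -a-> n4
  n3 = (b.(0 | 0) + (0 + 0) | (0 + 0)) | 0 :: -b-> n5
  n4 = 0 | 0 | (a.0 + b.0) :: -a-> n5, -b-> n5
  n5 = 0 | 0 | 0 :: (no moves)
Coarsest stable partition (strong bisimilarity classes):
  B0 = {m0}
  B1 = {m1}
  B2 = {m3, m4, n3}
  B3 = {m5, n5}
  B4 = {m2}
  B5 = {n0}
  B6 = {n2}
  B7 = {n4}
  B8 = {n1}
m0 ∈ B0, n0 ∈ B5 → different blocks

not bisimilar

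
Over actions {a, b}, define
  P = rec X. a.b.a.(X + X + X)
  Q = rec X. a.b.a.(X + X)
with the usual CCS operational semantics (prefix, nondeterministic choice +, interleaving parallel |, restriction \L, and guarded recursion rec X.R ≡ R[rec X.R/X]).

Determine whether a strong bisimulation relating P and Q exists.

P ~ Q

Reachable graph of P (4 states):
  m0 = rec X. a.b.a.(X + X + X) → —a→ m1
  m1 = b.a.((rec X. a.b.a.(X + X + X)) + (rec X. a.b.a.(X + X + X)) + (rec X. a.b.a.(X + X + X))) → —b→ m2
  m2 = a.((rec X. a.b.a.(X + X + X)) + (rec X. a.b.a.(X + X + X)) + (rec X. a.b.a.(X + X + X))) → —a→ m3
  m3 = (rec X. a.b.a.(X + X + X)) + (rec X. a.b.a.(X + X + X)) + (rec X. a.b.a.(X + X + X)) → —a→ m1
Reachable graph of Q (4 states):
  n0 = rec X. a.b.a.(X + X) → —a→ n1
  n1 = b.a.((rec X. a.b.a.(X + X)) + (rec X. a.b.a.(X + X))) → —b→ n2
  n2 = a.((rec X. a.b.a.(X + X)) + (rec X. a.b.a.(X + X))) → —a→ n3
  n3 = (rec X. a.b.a.(X + X)) + (rec X. a.b.a.(X + X)) → —a→ n1
Partition-refinement fixed point:
  B0 = {m0, m3, n0, n3}
  B1 = {m1, n1}
  B2 = {m2, n2}
m0 ∈ B0, n0 ∈ B0 → same block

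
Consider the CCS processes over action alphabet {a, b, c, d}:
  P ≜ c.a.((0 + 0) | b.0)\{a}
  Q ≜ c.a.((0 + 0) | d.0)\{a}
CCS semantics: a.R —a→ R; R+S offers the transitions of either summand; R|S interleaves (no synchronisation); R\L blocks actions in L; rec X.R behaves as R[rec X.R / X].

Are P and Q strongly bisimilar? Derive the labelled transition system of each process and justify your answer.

not bisimilar

P's transition system — 4 states:
  u0 = c.a.((0 + 0) | b.0)\{a} | -c-> u1
  u1 = a.((0 + 0) | b.0)\{a} | -a-> u2
  u2 = ((0 + 0) | b.0)\{a} | -b-> u3
  u3 = ((0 + 0) | 0)\{a} | (no moves)
Q's transition system — 4 states:
  v0 = c.a.((0 + 0) | d.0)\{a} | -c-> v1
  v1 = a.((0 + 0) | d.0)\{a} | -a-> v2
  v2 = ((0 + 0) | d.0)\{a} | -d-> v3
  v3 = ((0 + 0) | 0)\{a} | (no moves)
Bisimilarity quotient blocks:
  B0 = {u0}
  B1 = {u1}
  B2 = {u2}
  B3 = {u3, v3}
  B4 = {v0}
  B5 = {v1}
  B6 = {v2}
u0 ∈ B0, v0 ∈ B4 → different blocks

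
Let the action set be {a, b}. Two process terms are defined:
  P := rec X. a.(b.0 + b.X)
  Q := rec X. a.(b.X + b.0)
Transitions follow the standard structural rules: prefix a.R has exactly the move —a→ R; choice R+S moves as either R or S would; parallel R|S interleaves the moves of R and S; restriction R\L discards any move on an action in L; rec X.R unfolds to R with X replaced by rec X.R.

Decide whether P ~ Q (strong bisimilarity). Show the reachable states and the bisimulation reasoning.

YES

P's transition system — 3 states:
  m0 = rec X. a.(b.0 + b.X) has moves -a-> m1
  m1 = b.0 + b.(rec X. a.(b.0 + b.X)) has moves -b-> m0, -b-> m2
  m2 = 0 has moves deadlocked
Q's transition system — 3 states:
  n0 = rec X. a.(b.X + b.0) has moves -a-> n1
  n1 = b.(rec X. a.(b.X + b.0)) + b.0 has moves -b-> n0, -b-> n2
  n2 = 0 has moves deadlocked
Bisimilarity quotient blocks:
  B0 = {m0, n0}
  B1 = {m1, n1}
  B2 = {m2, n2}
m0 ∈ B0, n0 ∈ B0 → same block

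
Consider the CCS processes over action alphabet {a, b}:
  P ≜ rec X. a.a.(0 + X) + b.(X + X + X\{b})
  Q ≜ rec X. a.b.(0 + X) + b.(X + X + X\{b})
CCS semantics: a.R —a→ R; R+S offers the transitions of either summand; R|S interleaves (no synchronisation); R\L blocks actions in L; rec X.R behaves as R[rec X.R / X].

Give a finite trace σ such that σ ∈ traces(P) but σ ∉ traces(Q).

Reachable graph of P (6 states):
  s0 = rec X. a.a.(0 + X) + b.(X + X + X\{b}) → —a→ s1, —b→ s2
  s1 = a.(0 + (rec X. a.a.(0 + X) + b.(X + X + X\{b}))) → —a→ s3
  s2 = (rec X. a.a.(0 + X) + b.(X + X + X\{b})) + (rec X. a.a.(0 + X) + b.(X + X + X\{b})) + (rec X. a.a.(0 + X) + b.(X + X + X\{b}))\{b} → —a→ s1, —a→ s4, —b→ s2
  s3 = 0 + (rec X. a.a.(0 + X) + b.(X + X + X\{b})) → —a→ s1, —b→ s2
  s4 = (a.(0 + (rec X. a.a.(0 + X) + b.(X + X + X\{b}))))\{b} → —a→ s5
  s5 = (0 + (rec X. a.a.(0 + X) + b.(X + X + X\{b})))\{b} → —a→ s4
Reachable graph of Q (5 states):
  t0 = rec X. a.b.(0 + X) + b.(X + X + X\{b}) → —a→ t1, —b→ t2
  t1 = b.(0 + (rec X. a.b.(0 + X) + b.(X + X + X\{b}))) → —b→ t3
  t2 = (rec X. a.b.(0 + X) + b.(X + X + X\{b})) + (rec X. a.b.(0 + X) + b.(X + X + X\{b})) + (rec X. a.b.(0 + X) + b.(X + X + X\{b}))\{b} → —a→ t1, —a→ t4, —b→ t2
  t3 = 0 + (rec X. a.b.(0 + X) + b.(X + X + X\{b})) → —a→ t1, —b→ t2
  t4 = (b.(0 + (rec X. a.b.(0 + X) + b.(X + X + X\{b}))))\{b} → stopped
Trace ⟨aa⟩ through P, begin at {s0}:
  [1] a ⇒ {s1}
  [2] a ⇒ {s3}
  ✓ P
Trace ⟨aa⟩ through Q, begin at {t0}:
  [1] a ⇒ {t1}
  [2] a ⇒ ∅ (Q stuck)

aa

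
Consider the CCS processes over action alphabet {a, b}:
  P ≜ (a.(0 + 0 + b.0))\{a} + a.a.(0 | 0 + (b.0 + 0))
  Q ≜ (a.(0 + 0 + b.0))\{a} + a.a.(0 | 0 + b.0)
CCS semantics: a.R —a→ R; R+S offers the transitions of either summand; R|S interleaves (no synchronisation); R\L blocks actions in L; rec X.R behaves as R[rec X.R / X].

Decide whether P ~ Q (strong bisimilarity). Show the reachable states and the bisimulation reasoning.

bisimilar

P's transition system — 4 states:
  s0 = (a.(0 + 0 + b.0))\{a} + a.a.(0 | 0 + (b.0 + 0)) | -a-> s1
  s1 = a.(0 | 0 + (b.0 + 0)) | -a-> s2
  s2 = 0 | 0 + (b.0 + 0) | -b-> s3
  s3 = 0 | stopped
Q's transition system — 4 states:
  t0 = (a.(0 + 0 + b.0))\{a} + a.a.(0 | 0 + b.0) | -a-> t1
  t1 = a.(0 | 0 + b.0) | -a-> t2
  t2 = 0 | 0 + b.0 | -b-> t3
  t3 = 0 | stopped
Coarsest stable partition (strong bisimilarity classes):
  B0 = {s0, t0}
  B1 = {s1, t1}
  B2 = {s2, t2}
  B3 = {s3, t3}
s0 ∈ B0, t0 ∈ B0 → same block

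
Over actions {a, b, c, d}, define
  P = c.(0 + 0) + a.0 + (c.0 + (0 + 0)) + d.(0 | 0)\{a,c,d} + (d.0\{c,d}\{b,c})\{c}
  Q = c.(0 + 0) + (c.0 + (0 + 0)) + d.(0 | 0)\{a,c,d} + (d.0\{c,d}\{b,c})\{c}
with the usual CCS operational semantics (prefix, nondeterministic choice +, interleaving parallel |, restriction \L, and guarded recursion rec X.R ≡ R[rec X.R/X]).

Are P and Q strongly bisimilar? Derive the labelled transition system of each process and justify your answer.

Reachable graph of P (5 states):
  u0 = c.(0 + 0) + a.0 + (c.0 + (0 + 0)) + d.(0 | 0)\{a,c,d} + (d.0\{c,d}\{b,c})\{c} | ··a··> u1, ··c··> u1, ··c··> u2, ··d··> u3, ··d··> u4
  u1 = 0 | ∅
  u2 = 0 + 0 | ∅
  u3 = (0 | 0)\{a,c,d} | ∅
  u4 = 0\{c,d}\{b,c}\{c} | ∅
Reachable graph of Q (5 states):
  v0 = c.(0 + 0) + (c.0 + (0 + 0)) + d.(0 | 0)\{a,c,d} + (d.0\{c,d}\{b,c})\{c} | ··c··> v1, ··c··> v2, ··d··> v3, ··d··> v4
  v1 = 0 | ∅
  v2 = 0 + 0 | ∅
  v3 = (0 | 0)\{a,c,d} | ∅
  v4 = 0\{c,d}\{b,c}\{c} | ∅
Partition-refinement fixed point:
  B0 = {u0}
  B1 = {u1, u2, u3, u4, v1, v2, v3, v4}
  B2 = {v0}
u0 ∈ B0, v0 ∈ B2 → different blocks

P ≁ Q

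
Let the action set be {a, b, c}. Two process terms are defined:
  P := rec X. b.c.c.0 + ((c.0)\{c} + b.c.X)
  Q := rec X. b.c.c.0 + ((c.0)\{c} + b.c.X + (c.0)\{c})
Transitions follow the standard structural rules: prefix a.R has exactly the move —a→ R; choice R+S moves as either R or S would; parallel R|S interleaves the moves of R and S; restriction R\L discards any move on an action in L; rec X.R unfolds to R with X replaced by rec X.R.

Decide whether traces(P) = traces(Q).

YES

Reachable graph of P (5 states):
  u0 = rec X. b.c.c.0 + ((c.0)\{c} + b.c.X) ⊢ —b→ u1, —b→ u2
  u1 = c.(rec X. b.c.c.0 + ((c.0)\{c} + b.c.X)) ⊢ —c→ u0
  u2 = c.c.0 ⊢ —c→ u3
  u3 = c.0 ⊢ —c→ u4
  u4 = 0 ⊢ stopped
Reachable graph of Q (5 states):
  v0 = rec X. b.c.c.0 + ((c.0)\{c} + b.c.X + (c.0)\{c}) ⊢ —b→ v1, —b→ v2
  v1 = c.(rec X. b.c.c.0 + ((c.0)\{c} + b.c.X + (c.0)\{c})) ⊢ —c→ v0
  v2 = c.c.0 ⊢ —c→ v3
  v3 = c.0 ⊢ —c→ v4
  v4 = 0 ⊢ stopped
Coarsest stable partition (strong bisimilarity classes):
  B0 = {u0, v0}
  B1 = {u2, v2}
  B2 = {u3, v3}
  B3 = {u4, v4}
  B4 = {u1, v1}
u0 ∈ B0, v0 ∈ B0 → same block
Bisimilar ⇒ trace-equivalent.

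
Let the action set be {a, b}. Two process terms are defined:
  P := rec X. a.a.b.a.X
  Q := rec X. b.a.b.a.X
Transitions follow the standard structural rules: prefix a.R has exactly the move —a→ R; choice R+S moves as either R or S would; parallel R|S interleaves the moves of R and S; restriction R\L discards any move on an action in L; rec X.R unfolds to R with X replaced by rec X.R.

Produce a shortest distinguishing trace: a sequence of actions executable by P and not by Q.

Reachable graph of P (4 states):
  p0 = rec X. a.a.b.a.X | =a=> p1
  p1 = a.b.a.(rec X. a.a.b.a.X) | =a=> p2
  p2 = b.a.(rec X. a.a.b.a.X) | =b=> p3
  p3 = a.(rec X. a.a.b.a.X) | =a=> p0
Reachable graph of Q (4 states):
  q0 = rec X. b.a.b.a.X | =b=> q1
  q1 = a.b.a.(rec X. b.a.b.a.X) | =a=> q2
  q2 = b.a.(rec X. b.a.b.a.X) | =b=> q3
  q3 = a.(rec X. b.a.b.a.X) | =a=> q0
Executing a from P (initial set {p0}):
  after a @ step 1: {p1}
  — P admits the full trace.
Executing a from Q (initial set {q0}):
  after a @ step 1: ∅ (Q stuck)

a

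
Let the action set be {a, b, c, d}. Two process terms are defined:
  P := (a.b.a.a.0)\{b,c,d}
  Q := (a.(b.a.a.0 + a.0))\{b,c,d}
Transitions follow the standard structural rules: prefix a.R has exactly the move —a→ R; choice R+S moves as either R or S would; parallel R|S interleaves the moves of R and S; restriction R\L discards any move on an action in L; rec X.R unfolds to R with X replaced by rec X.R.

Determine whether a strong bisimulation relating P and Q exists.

P ≁ Q

LTS(P): 2 reachable states
  p0 = (a.b.a.a.0)\{b,c,d} ⊢ =a=> p1
  p1 = (b.a.a.0)\{b,c,d} ⊢ (no moves)
LTS(Q): 3 reachable states
  q0 = (a.(b.a.a.0 + a.0))\{b,c,d} ⊢ =a=> q1
  q1 = (b.a.a.0 + a.0)\{b,c,d} ⊢ =a=> q2
  q2 = 0\{b,c,d} ⊢ (no moves)
Partition-refinement fixed point:
  B0 = {p0, q1}
  B1 = {p1, q2}
  B2 = {q0}
p0 ∈ B0, q0 ∈ B2 → different blocks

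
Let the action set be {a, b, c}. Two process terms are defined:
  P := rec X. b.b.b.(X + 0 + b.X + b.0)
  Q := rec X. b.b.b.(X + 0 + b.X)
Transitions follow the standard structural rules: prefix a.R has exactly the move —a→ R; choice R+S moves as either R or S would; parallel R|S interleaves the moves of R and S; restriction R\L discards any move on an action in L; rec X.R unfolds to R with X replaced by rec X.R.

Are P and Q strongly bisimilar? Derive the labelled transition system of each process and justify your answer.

LTS(P): 5 reachable states
  s0 = rec X. b.b.b.(X + 0 + b.X + b.0) ⊢ —b→ s1
  s1 = b.b.((rec X. b.b.b.(X + 0 + b.X + b.0)) + 0 + b.(rec X. b.b.b.(X + 0 + b.X + b.0)) + b.0) ⊢ —b→ s2
  s2 = b.((rec X. b.b.b.(X + 0 + b.X + b.0)) + 0 + b.(rec X. b.b.b.(X + 0 + b.X + b.0)) + b.0) ⊢ —b→ s3
  s3 = (rec X. b.b.b.(X + 0 + b.X + b.0)) + 0 + b.(rec X. b.b.b.(X + 0 + b.X + b.0)) + b.0 ⊢ —b→ s0, —b→ s1, —b→ s4
  s4 = 0 ⊢ ·
LTS(Q): 4 reachable states
  t0 = rec X. b.b.b.(X + 0 + b.X) ⊢ —b→ t1
  t1 = b.b.((rec X. b.b.b.(X + 0 + b.X)) + 0 + b.(rec X. b.b.b.(X + 0 + b.X))) ⊢ —b→ t2
  t2 = b.((rec X. b.b.b.(X + 0 + b.X)) + 0 + b.(rec X. b.b.b.(X + 0 + b.X))) ⊢ —b→ t3
  t3 = (rec X. b.b.b.(X + 0 + b.X)) + 0 + b.(rec X. b.b.b.(X + 0 + b.X)) ⊢ —b→ t0, —b→ t1
Partition-refinement fixed point:
  B0 = {s0}
  B1 = {s1}
  B2 = {s2}
  B3 = {s3}
  B4 = {s4}
  B5 = {t0, t1, t2, t3}
s0 ∈ B0, t0 ∈ B5 → different blocks

NO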